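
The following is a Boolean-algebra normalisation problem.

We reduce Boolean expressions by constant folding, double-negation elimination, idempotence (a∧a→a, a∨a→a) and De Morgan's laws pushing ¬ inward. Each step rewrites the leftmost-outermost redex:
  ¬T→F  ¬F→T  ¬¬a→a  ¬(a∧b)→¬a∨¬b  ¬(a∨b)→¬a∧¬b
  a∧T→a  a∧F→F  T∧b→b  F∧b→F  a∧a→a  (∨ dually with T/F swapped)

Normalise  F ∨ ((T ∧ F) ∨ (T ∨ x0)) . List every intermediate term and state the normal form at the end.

Answer: normal form = T  (in 4 steps)

Derivation:
  start: F ∨ ((T ∧ F) ∨ (T ∨ x0))
  step 1: (T ∧ F) ∨ (T ∨ x0)
  step 2: F ∨ (T ∨ x0)
  step 3: T ∨ x0
  step 4: T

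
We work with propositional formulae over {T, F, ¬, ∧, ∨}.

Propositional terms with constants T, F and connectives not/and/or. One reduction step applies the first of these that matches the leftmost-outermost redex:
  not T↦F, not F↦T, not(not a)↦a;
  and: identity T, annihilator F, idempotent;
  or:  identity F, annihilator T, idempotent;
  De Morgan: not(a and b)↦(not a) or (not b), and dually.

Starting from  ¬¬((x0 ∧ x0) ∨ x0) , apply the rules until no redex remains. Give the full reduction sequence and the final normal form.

Answer: normal form = x0  (in 3 steps)

Working:
  start: ¬¬((x0 ∧ x0) ∨ x0)
  step 1: (x0 ∧ x0) ∨ x0
  step 2: x0 ∨ x0
  step 3: x0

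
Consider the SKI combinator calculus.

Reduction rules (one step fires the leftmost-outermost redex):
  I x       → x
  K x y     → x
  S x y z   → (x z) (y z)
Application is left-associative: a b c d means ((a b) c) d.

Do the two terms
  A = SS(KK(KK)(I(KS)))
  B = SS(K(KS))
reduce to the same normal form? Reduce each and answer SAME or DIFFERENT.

Answer: SAME — A ⇓ SS(K(KS)), B ⇓ SS(K(KS))

Reduction:
Term A:
  start: SS(KK(KK)(I(KS)))
  step 1: SS(K(I(KS)))
  step 2: SS(K(KS))

Term B:
  start: SS(K(KS))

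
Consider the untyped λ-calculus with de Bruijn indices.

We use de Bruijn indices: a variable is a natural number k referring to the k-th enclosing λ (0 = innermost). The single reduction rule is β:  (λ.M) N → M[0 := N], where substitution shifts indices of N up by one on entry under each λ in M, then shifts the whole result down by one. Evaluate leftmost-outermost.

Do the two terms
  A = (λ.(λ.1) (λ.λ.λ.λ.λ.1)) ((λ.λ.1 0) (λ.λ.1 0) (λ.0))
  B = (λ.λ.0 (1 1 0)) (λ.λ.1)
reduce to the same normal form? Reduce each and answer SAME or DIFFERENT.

Term A:
  start: (λ.(λ.1) (λ.λ.λ.λ.λ.1)) ((λ.λ.1 0) (λ.λ.1 0) (λ.0))
  →1  (λ.(λ.λ.1 0) (λ.λ.1 0) (λ.0)) (λ.λ.λ.λ.λ.1)
  →2  (λ.λ.1 0) (λ.λ.1 0) (λ.0)
  →3  (λ.(λ.λ.1 0) 0) (λ.0)
  →4  (λ.λ.1 0) (λ.0)
  →5  λ.(λ.0) 0
  →6  λ.0

Term B:
  start: (λ.λ.0 (1 1 0)) (λ.λ.1)
  →1  λ.0 ((λ.λ.1) (λ.λ.1) 0)
  →2  λ.0 ((λ.λ.λ.1) 0)
  →3  λ.0 (λ.λ.1)

Answer: DIFFERENT — A ⇓ λ.0, B ⇓ λ.0 (λ.λ.1)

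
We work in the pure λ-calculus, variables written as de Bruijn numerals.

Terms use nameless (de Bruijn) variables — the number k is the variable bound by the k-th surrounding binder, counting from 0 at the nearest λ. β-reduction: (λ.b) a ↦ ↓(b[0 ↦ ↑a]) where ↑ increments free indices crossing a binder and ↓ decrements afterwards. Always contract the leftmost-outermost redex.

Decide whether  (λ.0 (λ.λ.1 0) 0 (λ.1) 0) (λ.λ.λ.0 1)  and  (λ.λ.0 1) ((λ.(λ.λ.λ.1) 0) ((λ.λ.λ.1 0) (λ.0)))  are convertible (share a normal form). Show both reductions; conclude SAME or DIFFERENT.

Answer: DIFFERENT — A ⇓ λ.λ.0 1, B ⇓ λ.0 (λ.λ.1)

Derivation:
Term A:
  start: (λ.0 (λ.λ.1 0) 0 (λ.1) 0) (λ.λ.λ.0 1)
  step 1: (λ.λ.λ.0 1) (λ.λ.1 0) (λ.λ.λ.0 1) (λ.λ.λ.λ.0 1) (λ.λ.λ.0 1)
  step 2: (λ.λ.0 1) (λ.λ.λ.0 1) (λ.λ.λ.λ.0 1) (λ.λ.λ.0 1)
  step 3: (λ.0 (λ.λ.λ.0 1)) (λ.λ.λ.λ.0 1) (λ.λ.λ.0 1)
  step 4: (λ.λ.λ.λ.0 1) (λ.λ.λ.0 1) (λ.λ.λ.0 1)
  step 5: (λ.λ.λ.0 1) (λ.λ.λ.0 1)
  step 6: λ.λ.0 1

Term B:
  start: (λ.λ.0 1) ((λ.(λ.λ.λ.1) 0) ((λ.λ.λ.1 0) (λ.0)))
  step 1: λ.0 ((λ.(λ.λ.λ.1) 0) ((λ.λ.λ.1 0) (λ.0)))
  step 2: λ.0 ((λ.λ.λ.1) ((λ.λ.λ.1 0) (λ.0)))
  step 3: λ.0 (λ.λ.1)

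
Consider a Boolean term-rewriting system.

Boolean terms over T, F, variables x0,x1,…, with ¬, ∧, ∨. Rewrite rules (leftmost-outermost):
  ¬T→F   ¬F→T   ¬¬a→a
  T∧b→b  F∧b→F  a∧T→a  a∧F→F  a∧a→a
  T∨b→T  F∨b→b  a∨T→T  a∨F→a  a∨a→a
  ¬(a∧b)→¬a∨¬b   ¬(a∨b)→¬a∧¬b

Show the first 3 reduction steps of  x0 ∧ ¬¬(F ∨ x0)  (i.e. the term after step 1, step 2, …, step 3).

  start: x0 ∧ ¬¬(F ∨ x0)
  step 1: x0 ∧ (F ∨ x0)
  step 2: x0 ∧ x0
  step 3: x0

Answer: after 3 steps: x0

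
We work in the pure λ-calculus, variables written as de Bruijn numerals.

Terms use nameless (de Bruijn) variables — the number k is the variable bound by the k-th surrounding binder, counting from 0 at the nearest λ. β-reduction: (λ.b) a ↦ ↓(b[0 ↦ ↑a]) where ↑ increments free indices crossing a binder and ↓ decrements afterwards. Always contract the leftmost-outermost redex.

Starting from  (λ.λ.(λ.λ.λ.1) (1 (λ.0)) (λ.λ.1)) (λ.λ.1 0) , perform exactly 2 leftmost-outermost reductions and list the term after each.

  start: (λ.λ.(λ.λ.λ.1) (1 (λ.0)) (λ.λ.1)) (λ.λ.1 0)
  [1] λ.(λ.λ.λ.1) ((λ.λ.1 0) (λ.0)) (λ.λ.1)
  [2] λ.(λ.λ.1) (λ.λ.1)

Answer: after 2 steps: λ.(λ.λ.1) (λ.λ.1)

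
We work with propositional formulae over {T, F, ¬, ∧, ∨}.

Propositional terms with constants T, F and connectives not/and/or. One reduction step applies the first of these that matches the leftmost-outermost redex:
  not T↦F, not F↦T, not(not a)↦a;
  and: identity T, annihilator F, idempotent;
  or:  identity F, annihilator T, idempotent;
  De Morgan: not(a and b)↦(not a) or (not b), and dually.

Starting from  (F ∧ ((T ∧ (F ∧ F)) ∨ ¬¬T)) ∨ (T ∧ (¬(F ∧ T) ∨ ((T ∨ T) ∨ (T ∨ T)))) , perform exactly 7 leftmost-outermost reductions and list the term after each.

  start: (F ∧ ((T ∧ (F ∧ F)) ∨ ¬¬T)) ∨ (T ∧ (¬(F ∧ T) ∨ ((T ∨ T) ∨ (T ∨ T))))
  →1  F ∨ (T ∧ (¬(F ∧ T) ∨ ((T ∨ T) ∨ (T ∨ T))))
  →2  T ∧ (¬(F ∧ T) ∨ ((T ∨ T) ∨ (T ∨ T)))
  →3  ¬(F ∧ T) ∨ ((T ∨ T) ∨ (T ∨ T))
  →4  (¬F ∨ ¬T) ∨ ((T ∨ T) ∨ (T ∨ T))
  →5  (T ∨ ¬T) ∨ ((T ∨ T) ∨ (T ∨ T))
  →6  T ∨ ((T ∨ T) ∨ (T ∨ T))
  →7  T

Answer: after 7 steps: T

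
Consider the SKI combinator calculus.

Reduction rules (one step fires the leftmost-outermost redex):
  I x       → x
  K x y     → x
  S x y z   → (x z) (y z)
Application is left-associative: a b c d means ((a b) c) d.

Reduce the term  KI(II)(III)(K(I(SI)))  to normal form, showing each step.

Answer: normal form = K(SI)  (in 6 steps)

Reduction:
  start: KI(II)(III)(K(I(SI)))
  [1] I(III)(K(I(SI)))
  [2] III(K(I(SI)))
  [3] II(K(I(SI)))
  [4] I(K(I(SI)))
  [5] K(I(SI))
  [6] K(SI)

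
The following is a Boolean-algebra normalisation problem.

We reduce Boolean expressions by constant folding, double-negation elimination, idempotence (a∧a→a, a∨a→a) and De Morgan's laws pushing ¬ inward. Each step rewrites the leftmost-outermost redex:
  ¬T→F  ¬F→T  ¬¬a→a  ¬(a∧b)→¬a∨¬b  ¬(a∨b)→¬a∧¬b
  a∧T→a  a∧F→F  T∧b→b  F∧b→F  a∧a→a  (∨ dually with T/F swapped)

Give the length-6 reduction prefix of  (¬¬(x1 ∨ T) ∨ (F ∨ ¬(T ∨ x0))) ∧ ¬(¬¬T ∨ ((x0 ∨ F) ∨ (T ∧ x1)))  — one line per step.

  start: (¬¬(x1 ∨ T) ∨ (F ∨ ¬(T ∨ x0))) ∧ ¬(¬¬T ∨ ((x0 ∨ F) ∨ (T ∧ x1)))
  →1  ((x1 ∨ T) ∨ (F ∨ ¬(T ∨ x0))) ∧ ¬(¬¬T ∨ ((x0 ∨ F) ∨ (T ∧ x1)))
  →2  (T ∨ (F ∨ ¬(T ∨ x0))) ∧ ¬(¬¬T ∨ ((x0 ∨ F) ∨ (T ∧ x1)))
  →3  T ∧ ¬(¬¬T ∨ ((x0 ∨ F) ∨ (T ∧ x1)))
  →4  ¬(¬¬T ∨ ((x0 ∨ F) ∨ (T ∧ x1)))
  →5  ¬¬¬T ∧ ¬((x0 ∨ F) ∨ (T ∧ x1))
  →6  ¬T ∧ ¬((x0 ∨ F) ∨ (T ∧ x1))

Answer: after 6 steps: ¬T ∧ ¬((x0 ∨ F) ∨ (T ∧ x1))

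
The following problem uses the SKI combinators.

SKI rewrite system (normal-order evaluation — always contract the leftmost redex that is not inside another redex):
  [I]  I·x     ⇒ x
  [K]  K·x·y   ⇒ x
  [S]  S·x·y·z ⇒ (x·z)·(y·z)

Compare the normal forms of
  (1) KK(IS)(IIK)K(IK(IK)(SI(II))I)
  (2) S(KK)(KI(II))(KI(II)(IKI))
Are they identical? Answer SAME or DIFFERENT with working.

Answer: SAME — A ⇓ K(KI), B ⇓ K(KI)

Reduction:
Term A:
  start: KK(IS)(IIK)K(IK(IK)(SI(II))I)
  →1  K(IIK)K(IK(IK)(SI(II))I)
  →2  IIK(IK(IK)(SI(II))I)
  →3  IK(IK(IK)(SI(II))I)
  →4  K(IK(IK)(SI(II))I)
  →5  K(K(IK)(SI(II))I)
  →6  K(IKI)
  →7  K(KI)

Term B:
  start: S(KK)(KI(II))(KI(II)(IKI))
  →1  KK(KI(II)(IKI))(KI(II)(KI(II)(IKI)))
  →2  K(KI(II)(KI(II)(IKI)))
  →3  K(I(KI(II)(IKI)))
  →4  K(KI(II)(IKI))
  →5  K(I(IKI))
  →6  K(IKI)
  →7  K(KI)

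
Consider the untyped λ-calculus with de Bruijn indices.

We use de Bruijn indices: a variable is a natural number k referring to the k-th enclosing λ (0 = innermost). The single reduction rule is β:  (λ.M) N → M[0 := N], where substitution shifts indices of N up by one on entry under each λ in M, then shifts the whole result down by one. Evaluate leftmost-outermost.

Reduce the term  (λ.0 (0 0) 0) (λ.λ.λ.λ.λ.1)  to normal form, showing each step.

Answer: normal form = λ.λ.λ.1  (in 3 steps)

Working:
  start: (λ.0 (0 0) 0) (λ.λ.λ.λ.λ.1)
  →1  (λ.λ.λ.λ.λ.1) ((λ.λ.λ.λ.λ.1) (λ.λ.λ.λ.λ.1)) (λ.λ.λ.λ.λ.1)
  →2  (λ.λ.λ.λ.1) (λ.λ.λ.λ.λ.1)
  →3  λ.λ.λ.1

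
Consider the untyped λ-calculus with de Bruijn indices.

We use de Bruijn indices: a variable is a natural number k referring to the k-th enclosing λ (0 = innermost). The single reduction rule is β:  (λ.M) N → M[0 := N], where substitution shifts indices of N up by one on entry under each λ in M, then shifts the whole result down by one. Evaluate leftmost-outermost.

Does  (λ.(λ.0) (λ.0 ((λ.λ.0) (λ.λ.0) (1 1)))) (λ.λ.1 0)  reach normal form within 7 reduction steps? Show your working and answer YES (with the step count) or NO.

Answer: YES — reaches normal form λ.0 (λ.λ.1 0) in 6 ≤ 7 steps

Working:
  start: (λ.(λ.0) (λ.0 ((λ.λ.0) (λ.λ.0) (1 1)))) (λ.λ.1 0)
  step 1: (λ.0) (λ.0 ((λ.λ.0) (λ.λ.0) ((λ.λ.1 0) (λ.λ.1 0))))
  step 2: λ.0 ((λ.λ.0) (λ.λ.0) ((λ.λ.1 0) (λ.λ.1 0)))
  step 3: λ.0 ((λ.0) ((λ.λ.1 0) (λ.λ.1 0)))
  step 4: λ.0 ((λ.λ.1 0) (λ.λ.1 0))
  step 5: λ.0 (λ.(λ.λ.1 0) 0)
  step 6: λ.0 (λ.λ.1 0)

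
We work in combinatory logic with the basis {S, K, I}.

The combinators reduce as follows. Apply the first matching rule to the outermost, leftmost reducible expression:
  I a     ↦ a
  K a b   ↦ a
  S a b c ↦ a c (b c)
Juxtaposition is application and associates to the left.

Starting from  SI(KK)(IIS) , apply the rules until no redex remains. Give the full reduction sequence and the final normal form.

Answer: normal form = SK  (in 5 steps)

Derivation:
  start: SI(KK)(IIS)
  [1] I(IIS)(KK(IIS))
  [2] IIS(KK(IIS))
  [3] IS(KK(IIS))
  [4] S(KK(IIS))
  [5] SK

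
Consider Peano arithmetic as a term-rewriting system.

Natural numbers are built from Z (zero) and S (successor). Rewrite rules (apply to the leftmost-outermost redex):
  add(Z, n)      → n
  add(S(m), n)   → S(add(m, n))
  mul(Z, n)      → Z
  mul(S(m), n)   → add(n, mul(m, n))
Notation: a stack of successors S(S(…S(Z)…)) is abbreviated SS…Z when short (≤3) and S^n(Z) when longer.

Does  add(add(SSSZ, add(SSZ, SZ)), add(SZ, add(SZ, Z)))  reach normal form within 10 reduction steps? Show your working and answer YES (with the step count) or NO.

  start: add(add(SSSZ, add(SSZ, SZ)), add(SZ, add(SZ, Z)))
  [1] add(S(add(SSZ, add(SSZ, SZ))), add(SZ, add(SZ, Z)))
  [2] S(add(add(SSZ, add(SSZ, SZ)), add(SZ, add(SZ, Z))))
  [3] S(add(S(add(SZ, add(SSZ, SZ))), add(SZ, add(SZ, Z))))
  [4] S(S(add(add(SZ, add(SSZ, SZ)), add(SZ, add(SZ, Z)))))
  [5] S(S(add(S(add(Z, add(SSZ, SZ))), add(SZ, add(SZ, Z)))))
  [6] S(S(S(add(add(Z, add(SSZ, SZ)), add(SZ, add(SZ, Z))))))
  [7] S(S(S(add(add(SSZ, SZ), add(SZ, add(SZ, Z))))))
  [8] S(S(S(add(S(add(SZ, SZ)), add(SZ, add(SZ, Z))))))
  [9] S(S(S(S(add(add(SZ, SZ), add(SZ, add(SZ, Z)))))))
  [10] S(S(S(S(add(S(add(Z, SZ)), add(SZ, add(SZ, Z)))))))

Answer: NO — after 10 steps the term is S(S(S(S(add(S(add(Z, SZ)), add(SZ, add(SZ, Z))))))), not yet normal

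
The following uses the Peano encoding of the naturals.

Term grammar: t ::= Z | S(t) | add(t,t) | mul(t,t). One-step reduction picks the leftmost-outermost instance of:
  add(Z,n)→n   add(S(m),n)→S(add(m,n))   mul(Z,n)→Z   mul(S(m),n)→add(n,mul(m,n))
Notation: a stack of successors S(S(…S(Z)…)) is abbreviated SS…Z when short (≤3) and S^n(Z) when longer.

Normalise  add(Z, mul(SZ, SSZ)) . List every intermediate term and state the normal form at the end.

  start: add(Z, mul(SZ, SSZ))
  [1] mul(SZ, SSZ)
  [2] add(SSZ, mul(Z, SSZ))
  [3] S(add(SZ, mul(Z, SSZ)))
  [4] S(S(add(Z, mul(Z, SSZ))))
  [5] S(S(mul(Z, SSZ)))
  [6] SSZ

Answer: normal form = SSZ  (in 6 steps)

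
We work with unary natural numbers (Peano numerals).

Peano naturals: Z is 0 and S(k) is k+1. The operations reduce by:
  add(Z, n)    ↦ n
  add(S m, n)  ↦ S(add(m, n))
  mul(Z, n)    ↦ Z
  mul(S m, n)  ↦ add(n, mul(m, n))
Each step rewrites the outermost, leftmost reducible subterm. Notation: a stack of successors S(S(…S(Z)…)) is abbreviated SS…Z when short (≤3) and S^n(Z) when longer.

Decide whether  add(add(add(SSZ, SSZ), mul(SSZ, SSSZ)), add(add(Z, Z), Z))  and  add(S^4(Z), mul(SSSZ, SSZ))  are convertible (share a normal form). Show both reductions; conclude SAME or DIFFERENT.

Answer: SAME — A ⇓ S^10(Z), B ⇓ S^10(Z)

Derivation:
Term A:
  start: add(add(add(SSZ, SSZ), mul(SSZ, SSSZ)), add(add(Z, Z), Z))
  →1  add(add(S(add(SZ, SSZ)), mul(SSZ, SSSZ)), add(add(Z, Z), Z))
  →2  add(S(add(add(SZ, SSZ), mul(SSZ, SSSZ))), add(add(Z, Z), Z))
  →3  S(add(add(add(SZ, SSZ), mul(SSZ, SSSZ)), add(add(Z, Z), Z)))
  →4  S(add(add(S(add(Z, SSZ)), mul(SSZ, SSSZ)), add(add(Z, Z), Z)))
  →5  S(add(S(add(add(Z, SSZ), mul(SSZ, SSSZ))), add(add(Z, Z), Z)))
  →6  S(S(add(add(add(Z, SSZ), mul(SSZ, SSSZ)), add(add(Z, Z), Z))))
  →7  S(S(add(add(SSZ, mul(SSZ, SSSZ)), add(add(Z, Z), Z))))
  →8  S(S(add(S(add(SZ, mul(SSZ, SSSZ))), add(add(Z, Z), Z))))
  →9  S(S(S(add(add(SZ, mul(SSZ, SSSZ)), add(add(Z, Z), Z)))))
  →10  S(S(S(add(S(add(Z, mul(SSZ, SSSZ))), add(add(Z, Z), Z)))))
  →11  S(S(S(S(add(add(Z, mul(SSZ, SSSZ)), add(add(Z, Z), Z))))))
  →12  S(S(S(S(add(mul(SSZ, SSSZ), add(add(Z, Z), Z))))))
  →13  S(S(S(S(add(add(SSSZ, mul(SZ, SSSZ)), add(add(Z, Z), Z))))))
  →14  S(S(S(S(add(S(add(SSZ, mul(SZ, SSSZ))), add(add(Z, Z), Z))))))
  →15  S(S(S(S(S(add(add(SSZ, mul(SZ, SSSZ)), add(add(Z, Z), Z)))))))
  →16  S(S(S(S(S(add(S(add(SZ, mul(SZ, SSSZ))), add(add(Z, Z), Z)))))))
  →17  S(S(S(S(S(S(add(add(SZ, mul(SZ, SSSZ)), add(add(Z, Z), Z))))))))
  →18  S(S(S(S(S(S(add(S(add(Z, mul(SZ, SSSZ))), add(add(Z, Z), Z))))))))
  →19  S(S(S(S(S(S(S(add(add(Z, mul(SZ, SSSZ)), add(add(Z, Z), Z)))))))))
  →20  S(S(S(S(S(S(S(add(mul(SZ, SSSZ), add(add(Z, Z), Z)))))))))
  →21  S(S(S(S(S(S(S(add(add(SSSZ, mul(Z, SSSZ)), add(add(Z, Z), Z)))))))))
  →22  S(S(S(S(S(S(S(add(S(add(SSZ, mul(Z, SSSZ))), add(add(Z, Z), Z)))))))))
  →23  S(S(S(S(S(S(S(S(add(add(SSZ, mul(Z, SSSZ)), add(add(Z, Z), Z))))))))))
  →24  S(S(S(S(S(S(S(S(add(S(add(SZ, mul(Z, SSSZ))), add(add(Z, Z), Z))))))))))
  →25  S(S(S(S(S(S(S(S(S(add(add(SZ, mul(Z, SSSZ)), add(add(Z, Z), Z)))))))))))
  →26  S(S(S(S(S(S(S(S(S(add(S(add(Z, mul(Z, SSSZ))), add(add(Z, Z), Z)))))))))))
  →27  S(S(S(S(S(S(S(S(S(S(add(add(Z, mul(Z, SSSZ)), add(add(Z, Z), Z))))))))))))
  →28  S(S(S(S(S(S(S(S(S(S(add(mul(Z, SSSZ), add(add(Z, Z), Z))))))))))))
  →29  S(S(S(S(S(S(S(S(S(S(add(Z, add(add(Z, Z), Z))))))))))))
  →30  S(S(S(S(S(S(S(S(S(S(add(add(Z, Z), Z)))))))))))
  →31  S(S(S(S(S(S(S(S(S(S(add(Z, Z)))))))))))
  →32  S^10(Z)

Term B:
  start: add(S^4(Z), mul(SSSZ, SSZ))
  →1  S(add(SSSZ, mul(SSSZ, SSZ)))
  →2  S(S(add(SSZ, mul(SSSZ, SSZ))))
  →3  S(S(S(add(SZ, mul(SSSZ, SSZ)))))
  →4  S(S(S(S(add(Z, mul(SSSZ, SSZ))))))
  →5  S(S(S(S(mul(SSSZ, SSZ)))))
  →6  S(S(S(S(add(SSZ, mul(SSZ, SSZ))))))
  →7  S(S(S(S(S(add(SZ, mul(SSZ, SSZ)))))))
  →8  S(S(S(S(S(S(add(Z, mul(SSZ, SSZ))))))))
  →9  S(S(S(S(S(S(mul(SSZ, SSZ)))))))
  →10  S(S(S(S(S(S(add(SSZ, mul(SZ, SSZ))))))))
  →11  S(S(S(S(S(S(S(add(SZ, mul(SZ, SSZ)))))))))
  →12  S(S(S(S(S(S(S(S(add(Z, mul(SZ, SSZ))))))))))
  →13  S(S(S(S(S(S(S(S(mul(SZ, SSZ)))))))))
  →14  S(S(S(S(S(S(S(S(add(SSZ, mul(Z, SSZ))))))))))
  →15  S(S(S(S(S(S(S(S(S(add(SZ, mul(Z, SSZ)))))))))))
  →16  S(S(S(S(S(S(S(S(S(S(add(Z, mul(Z, SSZ))))))))))))
  →17  S(S(S(S(S(S(S(S(S(S(mul(Z, SSZ)))))))))))
  →18  S^10(Z)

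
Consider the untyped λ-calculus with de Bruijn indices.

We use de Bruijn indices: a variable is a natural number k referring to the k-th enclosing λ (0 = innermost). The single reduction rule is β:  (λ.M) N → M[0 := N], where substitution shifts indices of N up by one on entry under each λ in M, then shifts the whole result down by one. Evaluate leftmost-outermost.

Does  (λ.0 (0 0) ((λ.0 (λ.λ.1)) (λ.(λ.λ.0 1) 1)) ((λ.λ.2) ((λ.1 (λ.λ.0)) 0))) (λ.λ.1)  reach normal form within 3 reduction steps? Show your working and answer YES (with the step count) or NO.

  start: (λ.0 (0 0) ((λ.0 (λ.λ.1)) (λ.(λ.λ.0 1) 1)) ((λ.λ.2) ((λ.1 (λ.λ.0)) 0))) (λ.λ.1)
  →1  (λ.λ.1) ((λ.λ.1) (λ.λ.1)) ((λ.0 (λ.λ.1)) (λ.(λ.λ.0 1) (λ.λ.1))) ((λ.λ.λ.λ.1) ((λ.(λ.λ.1) (λ.λ.0)) (λ.λ.1)))
  →2  (λ.(λ.λ.1) (λ.λ.1)) ((λ.0 (λ.λ.1)) (λ.(λ.λ.0 1) (λ.λ.1))) ((λ.λ.λ.λ.1) ((λ.(λ.λ.1) (λ.λ.0)) (λ.λ.1)))
  →3  (λ.λ.1) (λ.λ.1) ((λ.λ.λ.λ.1) ((λ.(λ.λ.1) (λ.λ.0)) (λ.λ.1)))

Answer: NO — after 3 steps the term is (λ.λ.1) (λ.λ.1) ((λ.λ.λ.λ.1) ((λ.(λ.λ.1) (λ.λ.0)) (λ.λ.1))), not yet normal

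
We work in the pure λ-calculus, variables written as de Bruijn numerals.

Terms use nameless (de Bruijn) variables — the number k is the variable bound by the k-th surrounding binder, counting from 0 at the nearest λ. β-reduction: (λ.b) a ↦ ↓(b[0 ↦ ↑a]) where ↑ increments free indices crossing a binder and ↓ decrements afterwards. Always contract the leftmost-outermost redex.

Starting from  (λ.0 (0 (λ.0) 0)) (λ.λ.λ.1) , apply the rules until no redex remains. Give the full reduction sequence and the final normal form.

Answer: normal form = λ.λ.1  (in 2 steps)

Reduction:
  start: (λ.0 (0 (λ.0) 0)) (λ.λ.λ.1)
  step 1: (λ.λ.λ.1) ((λ.λ.λ.1) (λ.0) (λ.λ.λ.1))
  step 2: λ.λ.1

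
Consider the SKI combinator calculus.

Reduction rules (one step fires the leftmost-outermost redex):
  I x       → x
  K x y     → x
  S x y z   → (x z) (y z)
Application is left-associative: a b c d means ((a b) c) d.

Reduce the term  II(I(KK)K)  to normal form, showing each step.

  start: II(I(KK)K)
  →1  I(I(KK)K)
  →2  I(KK)K
  →3  KKK
  →4  K

Answer: normal form = K  (in 4 steps)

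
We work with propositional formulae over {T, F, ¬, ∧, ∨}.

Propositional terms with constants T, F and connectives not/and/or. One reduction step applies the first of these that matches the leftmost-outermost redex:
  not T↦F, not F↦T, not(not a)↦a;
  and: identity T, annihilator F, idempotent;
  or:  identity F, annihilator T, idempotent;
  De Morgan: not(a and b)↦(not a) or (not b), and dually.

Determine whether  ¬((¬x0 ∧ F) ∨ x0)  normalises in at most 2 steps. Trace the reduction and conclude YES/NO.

Answer: NO — after 2 steps the term is (¬¬x0 ∨ ¬F) ∧ ¬x0, not yet normal

Derivation:
  start: ¬((¬x0 ∧ F) ∨ x0)
  [1] ¬(¬x0 ∧ F) ∧ ¬x0
  [2] (¬¬x0 ∨ ¬F) ∧ ¬x0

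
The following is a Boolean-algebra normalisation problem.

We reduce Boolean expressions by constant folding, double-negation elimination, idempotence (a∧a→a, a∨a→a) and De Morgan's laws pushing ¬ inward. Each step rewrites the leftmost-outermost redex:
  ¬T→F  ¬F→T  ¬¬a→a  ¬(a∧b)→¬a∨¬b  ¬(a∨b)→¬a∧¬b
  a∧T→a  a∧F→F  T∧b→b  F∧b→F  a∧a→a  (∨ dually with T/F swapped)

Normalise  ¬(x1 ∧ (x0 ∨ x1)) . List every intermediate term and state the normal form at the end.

  start: ¬(x1 ∧ (x0 ∨ x1))
  [1] ¬x1 ∨ ¬(x0 ∨ x1)
  [2] ¬x1 ∨ (¬x0 ∧ ¬x1)

Answer: normal form = ¬x1 ∨ (¬x0 ∧ ¬x1)  (in 2 steps)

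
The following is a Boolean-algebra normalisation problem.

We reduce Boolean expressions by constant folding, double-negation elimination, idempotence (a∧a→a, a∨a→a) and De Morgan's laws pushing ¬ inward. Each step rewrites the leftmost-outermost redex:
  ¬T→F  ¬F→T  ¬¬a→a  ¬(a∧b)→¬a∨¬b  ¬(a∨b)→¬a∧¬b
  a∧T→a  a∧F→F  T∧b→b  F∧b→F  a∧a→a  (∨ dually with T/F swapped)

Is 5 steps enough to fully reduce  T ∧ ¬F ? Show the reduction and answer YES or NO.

  start: T ∧ ¬F
  [1] ¬F
  [2] T

Answer: YES — reaches normal form T in 2 ≤ 5 steps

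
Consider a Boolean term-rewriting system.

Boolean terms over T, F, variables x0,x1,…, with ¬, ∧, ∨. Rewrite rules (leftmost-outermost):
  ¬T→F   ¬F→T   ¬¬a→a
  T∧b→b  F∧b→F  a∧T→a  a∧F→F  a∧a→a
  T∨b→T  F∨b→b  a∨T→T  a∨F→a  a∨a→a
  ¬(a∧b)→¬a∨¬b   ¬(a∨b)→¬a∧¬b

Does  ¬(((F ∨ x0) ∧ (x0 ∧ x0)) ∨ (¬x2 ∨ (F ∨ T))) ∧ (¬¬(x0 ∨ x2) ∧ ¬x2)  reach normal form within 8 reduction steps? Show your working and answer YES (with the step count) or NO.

  start: ¬(((F ∨ x0) ∧ (x0 ∧ x0)) ∨ (¬x2 ∨ (F ∨ T))) ∧ (¬¬(x0 ∨ x2) ∧ ¬x2)
  →1  (¬((F ∨ x0) ∧ (x0 ∧ x0)) ∧ ¬(¬x2 ∨ (F ∨ T))) ∧ (¬¬(x0 ∨ x2) ∧ ¬x2)
  →2  ((¬(F ∨ x0) ∨ ¬(x0 ∧ x0)) ∧ ¬(¬x2 ∨ (F ∨ T))) ∧ (¬¬(x0 ∨ x2) ∧ ¬x2)
  →3  (((¬F ∧ ¬x0) ∨ ¬(x0 ∧ x0)) ∧ ¬(¬x2 ∨ (F ∨ T))) ∧ (¬¬(x0 ∨ x2) ∧ ¬x2)
  →4  (((T ∧ ¬x0) ∨ ¬(x0 ∧ x0)) ∧ ¬(¬x2 ∨ (F ∨ T))) ∧ (¬¬(x0 ∨ x2) ∧ ¬x2)
  →5  ((¬x0 ∨ ¬(x0 ∧ x0)) ∧ ¬(¬x2 ∨ (F ∨ T))) ∧ (¬¬(x0 ∨ x2) ∧ ¬x2)
  →6  ((¬x0 ∨ (¬x0 ∨ ¬x0)) ∧ ¬(¬x2 ∨ (F ∨ T))) ∧ (¬¬(x0 ∨ x2) ∧ ¬x2)
  →7  ((¬x0 ∨ ¬x0) ∧ ¬(¬x2 ∨ (F ∨ T))) ∧ (¬¬(x0 ∨ x2) ∧ ¬x2)
  →8  (¬x0 ∧ ¬(¬x2 ∨ (F ∨ T))) ∧ (¬¬(x0 ∨ x2) ∧ ¬x2)

Answer: NO — after 8 steps the term is (¬x0 ∧ ¬(¬x2 ∨ (F ∨ T))) ∧ (¬¬(x0 ∨ x2) ∧ ¬x2), not yet normal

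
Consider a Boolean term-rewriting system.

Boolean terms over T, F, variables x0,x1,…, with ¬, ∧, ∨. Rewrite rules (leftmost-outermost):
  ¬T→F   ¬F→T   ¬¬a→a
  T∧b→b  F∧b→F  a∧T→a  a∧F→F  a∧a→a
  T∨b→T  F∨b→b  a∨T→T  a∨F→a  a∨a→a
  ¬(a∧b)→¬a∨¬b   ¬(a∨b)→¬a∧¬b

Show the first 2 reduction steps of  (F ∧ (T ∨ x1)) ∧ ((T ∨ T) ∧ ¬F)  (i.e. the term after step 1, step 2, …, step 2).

  start: (F ∧ (T ∨ x1)) ∧ ((T ∨ T) ∧ ¬F)
  →1  F ∧ ((T ∨ T) ∧ ¬F)
  →2  F

Answer: after 2 steps: F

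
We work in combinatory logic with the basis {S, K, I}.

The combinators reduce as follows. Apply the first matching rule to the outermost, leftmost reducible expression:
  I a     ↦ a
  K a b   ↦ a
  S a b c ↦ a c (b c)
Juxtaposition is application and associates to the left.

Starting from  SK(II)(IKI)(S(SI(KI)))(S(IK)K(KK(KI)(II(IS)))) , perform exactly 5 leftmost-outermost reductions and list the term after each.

Answer: after 5 steps: S(IK)K(KK(KI)(II(IS)))

Working:
  start: SK(II)(IKI)(S(SI(KI)))(S(IK)K(KK(KI)(II(IS))))
  →1  K(IKI)(II(IKI))(S(SI(KI)))(S(IK)K(KK(KI)(II(IS))))
  →2  IKI(S(SI(KI)))(S(IK)K(KK(KI)(II(IS))))
  →3  KI(S(SI(KI)))(S(IK)K(KK(KI)(II(IS))))
  →4  I(S(IK)K(KK(KI)(II(IS))))
  →5  S(IK)K(KK(KI)(II(IS)))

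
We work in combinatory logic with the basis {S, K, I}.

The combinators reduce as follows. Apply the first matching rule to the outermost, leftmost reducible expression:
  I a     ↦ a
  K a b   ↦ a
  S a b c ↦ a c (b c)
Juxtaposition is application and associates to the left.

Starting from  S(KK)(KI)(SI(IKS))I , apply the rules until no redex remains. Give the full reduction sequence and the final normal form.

Answer: normal form = I  (in 4 steps)

Working:
  start: S(KK)(KI)(SI(IKS))I
  [1] KK(SI(IKS))(KI(SI(IKS)))I
  [2] K(KI(SI(IKS)))I
  [3] KI(SI(IKS))
  [4] I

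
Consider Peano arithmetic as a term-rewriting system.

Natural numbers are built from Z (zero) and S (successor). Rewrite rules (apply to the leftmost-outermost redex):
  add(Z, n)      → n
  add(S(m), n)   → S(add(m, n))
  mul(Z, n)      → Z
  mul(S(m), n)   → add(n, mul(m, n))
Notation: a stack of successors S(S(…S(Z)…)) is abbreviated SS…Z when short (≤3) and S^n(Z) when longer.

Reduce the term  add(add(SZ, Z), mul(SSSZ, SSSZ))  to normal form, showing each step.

  start: add(add(SZ, Z), mul(SSSZ, SSSZ))
  →1  add(S(add(Z, Z)), mul(SSSZ, SSSZ))
  →2  S(add(add(Z, Z), mul(SSSZ, SSSZ)))
  →3  S(add(Z, mul(SSSZ, SSSZ)))
  →4  S(mul(SSSZ, SSSZ))
  →5  S(add(SSSZ, mul(SSZ, SSSZ)))
  →6  S(S(add(SSZ, mul(SSZ, SSSZ))))
  →7  S(S(S(add(SZ, mul(SSZ, SSSZ)))))
  →8  S(S(S(S(add(Z, mul(SSZ, SSSZ))))))
  →9  S(S(S(S(mul(SSZ, SSSZ)))))
  →10  S(S(S(S(add(SSSZ, mul(SZ, SSSZ))))))
  →11  S(S(S(S(S(add(SSZ, mul(SZ, SSSZ)))))))
  →12  S(S(S(S(S(S(add(SZ, mul(SZ, SSSZ))))))))
  →13  S(S(S(S(S(S(S(add(Z, mul(SZ, SSSZ)))))))))
  →14  S(S(S(S(S(S(S(mul(SZ, SSSZ))))))))
  →15  S(S(S(S(S(S(S(add(SSSZ, mul(Z, SSSZ)))))))))
  →16  S(S(S(S(S(S(S(S(add(SSZ, mul(Z, SSSZ))))))))))
  →17  S(S(S(S(S(S(S(S(S(add(SZ, mul(Z, SSSZ)))))))))))
  →18  S(S(S(S(S(S(S(S(S(S(add(Z, mul(Z, SSSZ))))))))))))
  →19  S(S(S(S(S(S(S(S(S(S(mul(Z, SSSZ)))))))))))
  →20  S^10(Z)

Answer: normal form = S^10(Z)  (in 20 steps)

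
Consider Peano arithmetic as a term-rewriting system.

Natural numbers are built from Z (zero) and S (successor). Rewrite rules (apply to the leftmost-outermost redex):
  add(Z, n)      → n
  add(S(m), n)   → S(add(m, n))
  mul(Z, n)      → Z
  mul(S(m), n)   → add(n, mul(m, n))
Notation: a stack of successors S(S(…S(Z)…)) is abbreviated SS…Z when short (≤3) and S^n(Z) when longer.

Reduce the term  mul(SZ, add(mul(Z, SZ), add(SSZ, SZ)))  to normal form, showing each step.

Answer: normal form = SSSZ  (in 11 steps)

Reduction:
  start: mul(SZ, add(mul(Z, SZ), add(SSZ, SZ)))
  [1] add(add(mul(Z, SZ), add(SSZ, SZ)), mul(Z, add(mul(Z, SZ), add(SSZ, SZ))))
  [2] add(add(Z, add(SSZ, SZ)), mul(Z, add(mul(Z, SZ), add(SSZ, SZ))))
  [3] add(add(SSZ, SZ), mul(Z, add(mul(Z, SZ), add(SSZ, SZ))))
  [4] add(S(add(SZ, SZ)), mul(Z, add(mul(Z, SZ), add(SSZ, SZ))))
  [5] S(add(add(SZ, SZ), mul(Z, add(mul(Z, SZ), add(SSZ, SZ)))))
  [6] S(add(S(add(Z, SZ)), mul(Z, add(mul(Z, SZ), add(SSZ, SZ)))))
  [7] S(S(add(add(Z, SZ), mul(Z, add(mul(Z, SZ), add(SSZ, SZ))))))
  [8] S(S(add(SZ, mul(Z, add(mul(Z, SZ), add(SSZ, SZ))))))
  [9] S(S(S(add(Z, mul(Z, add(mul(Z, SZ), add(SSZ, SZ)))))))
  [10] S(S(S(mul(Z, add(mul(Z, SZ), add(SSZ, SZ))))))
  [11] SSSZ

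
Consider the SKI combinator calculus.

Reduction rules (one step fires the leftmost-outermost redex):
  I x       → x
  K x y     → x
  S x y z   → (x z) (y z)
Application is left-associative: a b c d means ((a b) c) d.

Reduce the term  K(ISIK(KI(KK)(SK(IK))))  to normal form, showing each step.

  start: K(ISIK(KI(KK)(SK(IK))))
  step 1: K(SIK(KI(KK)(SK(IK))))
  step 2: K(I(KI(KK)(SK(IK)))(K(KI(KK)(SK(IK)))))
  step 3: K(KI(KK)(SK(IK))(K(KI(KK)(SK(IK)))))
  step 4: K(I(SK(IK))(K(KI(KK)(SK(IK)))))
  step 5: K(SK(IK)(K(KI(KK)(SK(IK)))))
  step 6: K(K(K(KI(KK)(SK(IK))))(IK(K(KI(KK)(SK(IK))))))
  step 7: K(K(KI(KK)(SK(IK))))
  step 8: K(K(I(SK(IK))))
  step 9: K(K(SK(IK)))
  step 10: K(K(SKK))

Answer: normal form = K(K(SKK))  (in 10 steps)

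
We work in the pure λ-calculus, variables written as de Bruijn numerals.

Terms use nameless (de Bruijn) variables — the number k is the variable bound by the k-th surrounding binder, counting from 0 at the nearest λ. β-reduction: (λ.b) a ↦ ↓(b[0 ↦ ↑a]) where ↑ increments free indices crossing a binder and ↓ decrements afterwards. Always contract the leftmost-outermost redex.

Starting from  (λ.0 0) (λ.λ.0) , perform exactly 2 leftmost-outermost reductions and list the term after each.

  start: (λ.0 0) (λ.λ.0)
  [1] (λ.λ.0) (λ.λ.0)
  [2] λ.0

Answer: after 2 steps: λ.0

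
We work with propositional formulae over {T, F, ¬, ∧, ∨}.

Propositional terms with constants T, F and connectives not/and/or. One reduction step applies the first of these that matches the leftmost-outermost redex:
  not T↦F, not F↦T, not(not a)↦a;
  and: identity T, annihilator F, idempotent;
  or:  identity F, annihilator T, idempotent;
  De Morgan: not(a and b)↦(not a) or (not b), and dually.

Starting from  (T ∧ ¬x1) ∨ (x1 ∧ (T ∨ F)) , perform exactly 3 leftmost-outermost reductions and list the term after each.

  start: (T ∧ ¬x1) ∨ (x1 ∧ (T ∨ F))
  step 1: ¬x1 ∨ (x1 ∧ (T ∨ F))
  step 2: ¬x1 ∨ (x1 ∧ T)
  step 3: ¬x1 ∨ x1

Answer: after 3 steps: ¬x1 ∨ x1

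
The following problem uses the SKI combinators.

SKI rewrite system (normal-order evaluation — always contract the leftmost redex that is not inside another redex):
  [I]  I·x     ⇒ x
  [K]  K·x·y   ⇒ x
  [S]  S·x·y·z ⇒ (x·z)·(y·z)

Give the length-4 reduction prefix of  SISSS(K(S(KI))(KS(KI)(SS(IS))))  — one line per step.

  start: SISSS(K(S(KI))(KS(KI)(SS(IS))))
  step 1: IS(SS)S(K(S(KI))(KS(KI)(SS(IS))))
  step 2: S(SS)S(K(S(KI))(KS(KI)(SS(IS))))
  step 3: SS(K(S(KI))(KS(KI)(SS(IS))))(S(K(S(KI))(KS(KI)(SS(IS)))))
  step 4: S(S(K(S(KI))(KS(KI)(SS(IS)))))(K(S(KI))(KS(KI)(SS(IS)))(S(K(S(KI))(KS(KI)(SS(IS))))))

Answer: after 4 steps: S(S(K(S(KI))(KS(KI)(SS(IS)))))(K(S(KI))(KS(KI)(SS(IS)))(S(K(S(KI))(KS(KI)(SS(IS))))))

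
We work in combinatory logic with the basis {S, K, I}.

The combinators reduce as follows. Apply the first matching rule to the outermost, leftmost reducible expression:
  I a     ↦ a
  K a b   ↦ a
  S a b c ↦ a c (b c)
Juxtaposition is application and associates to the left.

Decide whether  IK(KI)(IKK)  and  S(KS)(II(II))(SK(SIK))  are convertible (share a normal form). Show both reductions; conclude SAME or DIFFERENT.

Answer: DIFFERENT — A ⇓ KI, B ⇓ S(SK(SIK))

Working:
Term A:
  start: IK(KI)(IKK)
  →1  K(KI)(IKK)
  →2  KI

Term B:
  start: S(KS)(II(II))(SK(SIK))
  →1  KS(SK(SIK))(II(II)(SK(SIK)))
  →2  S(II(II)(SK(SIK)))
  →3  S(I(II)(SK(SIK)))
  →4  S(II(SK(SIK)))
  →5  S(I(SK(SIK)))
  →6  S(SK(SIK))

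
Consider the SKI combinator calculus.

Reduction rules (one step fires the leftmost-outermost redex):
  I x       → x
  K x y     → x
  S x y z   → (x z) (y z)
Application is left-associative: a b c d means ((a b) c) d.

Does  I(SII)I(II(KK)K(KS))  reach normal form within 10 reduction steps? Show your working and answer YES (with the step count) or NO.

  start: I(SII)I(II(KK)K(KS))
  →1  SIII(II(KK)K(KS))
  →2  II(II)(II(KK)K(KS))
  →3  I(II)(II(KK)K(KS))
  →4  II(II(KK)K(KS))
  →5  I(II(KK)K(KS))
  →6  II(KK)K(KS)
  →7  I(KK)K(KS)
  →8  KKK(KS)
  →9  K(KS)

Answer: YES — reaches normal form K(KS) in 9 ≤ 10 steps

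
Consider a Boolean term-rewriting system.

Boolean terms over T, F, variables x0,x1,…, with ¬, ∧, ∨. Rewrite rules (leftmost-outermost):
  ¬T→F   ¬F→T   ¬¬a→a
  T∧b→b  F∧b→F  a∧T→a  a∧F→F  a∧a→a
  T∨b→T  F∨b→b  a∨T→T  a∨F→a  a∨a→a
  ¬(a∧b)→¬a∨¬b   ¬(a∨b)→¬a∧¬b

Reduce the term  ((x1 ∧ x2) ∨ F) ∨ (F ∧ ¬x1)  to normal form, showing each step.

Answer: normal form = x1 ∧ x2  (in 3 steps)

Reduction:
  start: ((x1 ∧ x2) ∨ F) ∨ (F ∧ ¬x1)
  →1  (x1 ∧ x2) ∨ (F ∧ ¬x1)
  →2  (x1 ∧ x2) ∨ F
  →3  x1 ∧ x2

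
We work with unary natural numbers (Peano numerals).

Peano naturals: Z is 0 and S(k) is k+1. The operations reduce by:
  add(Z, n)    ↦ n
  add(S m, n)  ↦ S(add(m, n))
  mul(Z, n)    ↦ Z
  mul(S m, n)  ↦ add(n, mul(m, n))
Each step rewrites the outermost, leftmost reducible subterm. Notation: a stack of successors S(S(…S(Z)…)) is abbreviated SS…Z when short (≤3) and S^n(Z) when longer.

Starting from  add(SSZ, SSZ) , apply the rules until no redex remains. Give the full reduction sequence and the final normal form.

  start: add(SSZ, SSZ)
  [1] S(add(SZ, SSZ))
  [2] S(S(add(Z, SSZ)))
  [3] S^4(Z)

Answer: normal form = S^4(Z)  (in 3 steps)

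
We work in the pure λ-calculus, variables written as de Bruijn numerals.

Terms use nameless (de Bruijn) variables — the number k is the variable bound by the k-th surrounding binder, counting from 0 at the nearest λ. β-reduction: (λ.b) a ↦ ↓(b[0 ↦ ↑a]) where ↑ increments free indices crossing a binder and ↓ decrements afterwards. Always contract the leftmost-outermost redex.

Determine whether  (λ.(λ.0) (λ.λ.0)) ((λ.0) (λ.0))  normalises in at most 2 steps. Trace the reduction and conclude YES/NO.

  start: (λ.(λ.0) (λ.λ.0)) ((λ.0) (λ.0))
  step 1: (λ.0) (λ.λ.0)
  step 2: λ.λ.0

Answer: YES — reaches normal form λ.λ.0 in 2 ≤ 2 steps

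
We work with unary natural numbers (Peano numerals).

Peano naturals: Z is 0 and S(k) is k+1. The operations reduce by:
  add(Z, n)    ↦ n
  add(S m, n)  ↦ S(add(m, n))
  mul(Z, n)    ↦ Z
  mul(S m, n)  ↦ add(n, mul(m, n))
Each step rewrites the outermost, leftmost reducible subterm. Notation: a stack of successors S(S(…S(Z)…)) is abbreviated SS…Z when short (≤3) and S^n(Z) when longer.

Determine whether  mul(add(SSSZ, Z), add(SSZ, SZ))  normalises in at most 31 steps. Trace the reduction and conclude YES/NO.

  start: mul(add(SSSZ, Z), add(SSZ, SZ))
  →1  mul(S(add(SSZ, Z)), add(SSZ, SZ))
  →2  add(add(SSZ, SZ), mul(add(SSZ, Z), add(SSZ, SZ)))
  →3  add(S(add(SZ, SZ)), mul(add(SSZ, Z), add(SSZ, SZ)))
  →4  S(add(add(SZ, SZ), mul(add(SSZ, Z), add(SSZ, SZ))))
  →5  S(add(S(add(Z, SZ)), mul(add(SSZ, Z), add(SSZ, SZ))))
  →6  S(S(add(add(Z, SZ), mul(add(SSZ, Z), add(SSZ, SZ)))))
  →7  S(S(add(SZ, mul(add(SSZ, Z), add(SSZ, SZ)))))
  →8  S(S(S(add(Z, mul(add(SSZ, Z), add(SSZ, SZ))))))
  →9  S(S(S(mul(add(SSZ, Z), add(SSZ, SZ)))))
  →10  S(S(S(mul(S(add(SZ, Z)), add(SSZ, SZ)))))
  →11  S(S(S(add(add(SSZ, SZ), mul(add(SZ, Z), add(SSZ, SZ))))))
  →12  S(S(S(add(S(add(SZ, SZ)), mul(add(SZ, Z), add(SSZ, SZ))))))
  →13  S(S(S(S(add(add(SZ, SZ), mul(add(SZ, Z), add(SSZ, SZ)))))))
  →14  S(S(S(S(add(S(add(Z, SZ)), mul(add(SZ, Z), add(SSZ, SZ)))))))
  →15  S(S(S(S(S(add(add(Z, SZ), mul(add(SZ, Z), add(SSZ, SZ))))))))
  →16  S(S(S(S(S(add(SZ, mul(add(SZ, Z), add(SSZ, SZ))))))))
  →17  S(S(S(S(S(S(add(Z, mul(add(SZ, Z), add(SSZ, SZ)))))))))
  →18  S(S(S(S(S(S(mul(add(SZ, Z), add(SSZ, SZ))))))))
  →19  S(S(S(S(S(S(mul(S(add(Z, Z)), add(SSZ, SZ))))))))
  →20  S(S(S(S(S(S(add(add(SSZ, SZ), mul(add(Z, Z), add(SSZ, SZ)))))))))
  →21  S(S(S(S(S(S(add(S(add(SZ, SZ)), mul(add(Z, Z), add(SSZ, SZ)))))))))
  →22  S(S(S(S(S(S(S(add(add(SZ, SZ), mul(add(Z, Z), add(SSZ, SZ))))))))))
  →23  S(S(S(S(S(S(S(add(S(add(Z, SZ)), mul(add(Z, Z), add(SSZ, SZ))))))))))
  →24  S(S(S(S(S(S(S(S(add(add(Z, SZ), mul(add(Z, Z), add(SSZ, SZ)))))))))))
  →25  S(S(S(S(S(S(S(S(add(SZ, mul(add(Z, Z), add(SSZ, SZ)))))))))))
  →26  S(S(S(S(S(S(S(S(S(add(Z, mul(add(Z, Z), add(SSZ, SZ))))))))))))
  →27  S(S(S(S(S(S(S(S(S(mul(add(Z, Z), add(SSZ, SZ)))))))))))
  →28  S(S(S(S(S(S(S(S(S(mul(Z, add(SSZ, SZ)))))))))))
  →29  S^9(Z)

Answer: YES — reaches normal form S^9(Z) in 29 ≤ 31 steps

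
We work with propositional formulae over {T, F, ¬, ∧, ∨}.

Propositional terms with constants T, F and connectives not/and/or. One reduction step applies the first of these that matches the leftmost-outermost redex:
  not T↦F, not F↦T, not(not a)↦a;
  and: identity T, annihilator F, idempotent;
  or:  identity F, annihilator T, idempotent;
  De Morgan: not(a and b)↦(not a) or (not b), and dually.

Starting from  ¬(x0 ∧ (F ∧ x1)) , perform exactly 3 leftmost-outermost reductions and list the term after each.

  start: ¬(x0 ∧ (F ∧ x1))
  step 1: ¬x0 ∨ ¬(F ∧ x1)
  step 2: ¬x0 ∨ (¬F ∨ ¬x1)
  step 3: ¬x0 ∨ (T ∨ ¬x1)

Answer: after 3 steps: ¬x0 ∨ (T ∨ ¬x1)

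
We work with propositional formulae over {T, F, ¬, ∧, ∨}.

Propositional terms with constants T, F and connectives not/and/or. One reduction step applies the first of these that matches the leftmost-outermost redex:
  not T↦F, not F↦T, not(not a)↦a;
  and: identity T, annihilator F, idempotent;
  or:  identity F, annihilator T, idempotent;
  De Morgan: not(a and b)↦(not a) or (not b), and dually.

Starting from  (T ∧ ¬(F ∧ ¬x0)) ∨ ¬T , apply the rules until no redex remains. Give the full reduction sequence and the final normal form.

Answer: normal form = T  (in 5 steps)

Derivation:
  start: (T ∧ ¬(F ∧ ¬x0)) ∨ ¬T
  →1  ¬(F ∧ ¬x0) ∨ ¬T
  →2  (¬F ∨ ¬¬x0) ∨ ¬T
  →3  (T ∨ ¬¬x0) ∨ ¬T
  →4  T ∨ ¬T
  →5  T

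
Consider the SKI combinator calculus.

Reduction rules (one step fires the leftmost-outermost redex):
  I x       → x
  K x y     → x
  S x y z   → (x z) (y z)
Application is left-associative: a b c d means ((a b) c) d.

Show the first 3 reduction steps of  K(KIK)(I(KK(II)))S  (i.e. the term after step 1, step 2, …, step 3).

  start: K(KIK)(I(KK(II)))S
  →1  KIKS
  →2  IS
  →3  S

Answer: after 3 steps: S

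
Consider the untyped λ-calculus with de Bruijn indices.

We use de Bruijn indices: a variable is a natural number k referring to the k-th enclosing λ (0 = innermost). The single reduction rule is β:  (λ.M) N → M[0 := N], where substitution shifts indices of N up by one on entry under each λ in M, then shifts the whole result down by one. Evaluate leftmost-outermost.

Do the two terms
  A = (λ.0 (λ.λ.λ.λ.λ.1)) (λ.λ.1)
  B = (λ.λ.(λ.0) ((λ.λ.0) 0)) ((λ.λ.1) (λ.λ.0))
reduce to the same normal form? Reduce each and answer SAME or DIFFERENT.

Term A:
  start: (λ.0 (λ.λ.λ.λ.λ.1)) (λ.λ.1)
  step 1: (λ.λ.1) (λ.λ.λ.λ.λ.1)
  step 2: λ.λ.λ.λ.λ.λ.1

Term B:
  start: (λ.λ.(λ.0) ((λ.λ.0) 0)) ((λ.λ.1) (λ.λ.0))
  step 1: λ.(λ.0) ((λ.λ.0) 0)
  step 2: λ.(λ.λ.0) 0
  step 3: λ.λ.0

Answer: DIFFERENT — A ⇓ λ.λ.λ.λ.λ.λ.1, B ⇓ λ.λ.0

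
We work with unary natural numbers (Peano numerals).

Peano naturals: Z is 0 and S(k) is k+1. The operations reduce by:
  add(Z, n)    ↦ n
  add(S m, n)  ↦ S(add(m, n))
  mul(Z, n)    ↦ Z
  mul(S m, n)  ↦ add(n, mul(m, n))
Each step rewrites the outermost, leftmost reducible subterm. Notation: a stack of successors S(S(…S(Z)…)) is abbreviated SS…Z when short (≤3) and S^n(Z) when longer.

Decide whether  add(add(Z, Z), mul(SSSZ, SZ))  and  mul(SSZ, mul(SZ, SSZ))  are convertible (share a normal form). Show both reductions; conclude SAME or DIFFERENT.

Answer: DIFFERENT — A ⇓ SSSZ, B ⇓ S^4(Z)

Derivation:
Term A:
  start: add(add(Z, Z), mul(SSSZ, SZ))
  [1] add(Z, mul(SSSZ, SZ))
  [2] mul(SSSZ, SZ)
  [3] add(SZ, mul(SSZ, SZ))
  [4] S(add(Z, mul(SSZ, SZ)))
  [5] S(mul(SSZ, SZ))
  [6] S(add(SZ, mul(SZ, SZ)))
  [7] S(S(add(Z, mul(SZ, SZ))))
  [8] S(S(mul(SZ, SZ)))
  [9] S(S(add(SZ, mul(Z, SZ))))
  [10] S(S(S(add(Z, mul(Z, SZ)))))
  [11] S(S(S(mul(Z, SZ))))
  [12] SSSZ

Term B:
  start: mul(SSZ, mul(SZ, SSZ))
  [1] add(mul(SZ, SSZ), mul(SZ, mul(SZ, SSZ)))
  [2] add(add(SSZ, mul(Z, SSZ)), mul(SZ, mul(SZ, SSZ)))
  [3] add(S(add(SZ, mul(Z, SSZ))), mul(SZ, mul(SZ, SSZ)))
  [4] S(add(add(SZ, mul(Z, SSZ)), mul(SZ, mul(SZ, SSZ))))
  [5] S(add(S(add(Z, mul(Z, SSZ))), mul(SZ, mul(SZ, SSZ))))
  [6] S(S(add(add(Z, mul(Z, SSZ)), mul(SZ, mul(SZ, SSZ)))))
  [7] S(S(add(mul(Z, SSZ), mul(SZ, mul(SZ, SSZ)))))
  [8] S(S(add(Z, mul(SZ, mul(SZ, SSZ)))))
  [9] S(S(mul(SZ, mul(SZ, SSZ))))
  [10] S(S(add(mul(SZ, SSZ), mul(Z, mul(SZ, SSZ)))))
  [11] S(S(add(add(SSZ, mul(Z, SSZ)), mul(Z, mul(SZ, SSZ)))))
  [12] S(S(add(S(add(SZ, mul(Z, SSZ))), mul(Z, mul(SZ, SSZ)))))
  [13] S(S(S(add(add(SZ, mul(Z, SSZ)), mul(Z, mul(SZ, SSZ))))))
  [14] S(S(S(add(S(add(Z, mul(Z, SSZ))), mul(Z, mul(SZ, SSZ))))))
  [15] S(S(S(S(add(add(Z, mul(Z, SSZ)), mul(Z, mul(SZ, SSZ)))))))
  [16] S(S(S(S(add(mul(Z, SSZ), mul(Z, mul(SZ, SSZ)))))))
  [17] S(S(S(S(add(Z, mul(Z, mul(SZ, SSZ)))))))
  [18] S(S(S(S(mul(Z, mul(SZ, SSZ))))))
  [19] S^4(Z)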